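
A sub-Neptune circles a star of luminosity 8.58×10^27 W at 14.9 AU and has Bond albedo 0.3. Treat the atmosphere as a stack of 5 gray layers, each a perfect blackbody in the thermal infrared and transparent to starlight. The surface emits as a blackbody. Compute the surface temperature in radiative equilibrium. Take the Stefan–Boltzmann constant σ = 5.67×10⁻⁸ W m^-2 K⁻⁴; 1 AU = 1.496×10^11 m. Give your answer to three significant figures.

Orbital distance: d = 14.9 AU = 2.229×10^12 m.
Flux at the orbit: S = L/(4πd²) = 8.58×10^27/(4π·(2.23×10^12)²) = 137.4 W m^-2.
OLR = S(1−α)/4 = 24.05 W m^-2; the top layer radiates at T_e = 143.5 K.
With N = 5 opaque layers, T_s = (N+1)^(1/4)·T_e = 6^(1/4)·143.5 = 224.6 K.

225 K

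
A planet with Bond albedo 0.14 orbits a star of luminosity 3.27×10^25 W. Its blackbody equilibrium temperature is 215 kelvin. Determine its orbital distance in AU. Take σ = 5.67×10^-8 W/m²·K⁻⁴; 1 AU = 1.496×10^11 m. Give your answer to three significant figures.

0.454 AU

Required flux: S = 4σT⁴/(1−α) = 563.5 W/m².
Then d = [L/(4πS)]^(1/2) = 6.795×10^10 m, i.e. 0.4542 AU.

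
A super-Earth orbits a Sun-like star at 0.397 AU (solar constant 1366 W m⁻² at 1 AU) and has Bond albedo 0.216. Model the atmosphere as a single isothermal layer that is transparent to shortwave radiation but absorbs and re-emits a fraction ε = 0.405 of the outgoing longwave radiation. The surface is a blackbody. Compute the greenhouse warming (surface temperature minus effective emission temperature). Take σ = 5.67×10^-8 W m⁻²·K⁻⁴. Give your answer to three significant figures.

Flux at the orbit: S = 1366/(0.397)² = 8667 W m⁻².
Effective emission temperature (TOA balance): σT_e⁴ = S(1−α)/4 = 1699 W m⁻² → T_e = 416.0 K.
For a single slab of emissivity ε, T_s⁴ = 2T_e⁴/(2−ε); thus T_s = 416.0·(1.254)^(1/4) = 440.3 K.
The atmosphere warms the surface by 24.21 K.

24.2 K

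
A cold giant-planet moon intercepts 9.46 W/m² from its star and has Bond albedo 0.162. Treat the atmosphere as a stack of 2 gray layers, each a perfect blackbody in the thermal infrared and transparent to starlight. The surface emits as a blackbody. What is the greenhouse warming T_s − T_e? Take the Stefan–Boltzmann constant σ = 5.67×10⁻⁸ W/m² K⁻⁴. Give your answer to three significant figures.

Top-of-atmosphere balance: σT_e⁴ = S(1−α)/4 = 1.982 W/m² → T_e = 76.89 K.
T_s = (N+1)^(1/4)·T_e = 101.2 K.
Warming: T_s − T_e = 24.30 K.

24.3 K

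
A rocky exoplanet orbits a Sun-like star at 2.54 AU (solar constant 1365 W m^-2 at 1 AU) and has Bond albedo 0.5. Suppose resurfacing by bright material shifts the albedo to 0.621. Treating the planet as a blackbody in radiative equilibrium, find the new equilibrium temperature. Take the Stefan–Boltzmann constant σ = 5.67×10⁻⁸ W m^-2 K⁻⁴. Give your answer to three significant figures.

137 K

Flux at the orbit: S = 1365/(2.54)² = 211.6 W m^-2.
New equilibrium: T₂ = [(1−0.621)·211.6/(4σ)]^(1/4) = 137.1 K.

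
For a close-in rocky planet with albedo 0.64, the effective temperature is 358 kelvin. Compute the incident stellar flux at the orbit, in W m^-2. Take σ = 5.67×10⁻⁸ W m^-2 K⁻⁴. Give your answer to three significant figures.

10300 W m^-2

From S(1−α)/4 = σT⁴: S = 4σT⁴/(1−α).
σT⁴ = 5.67×10⁻⁸·(358)⁴ = 931.4 W m^-2.
S = 4·931.4/0.36 = 10350 W m^-2.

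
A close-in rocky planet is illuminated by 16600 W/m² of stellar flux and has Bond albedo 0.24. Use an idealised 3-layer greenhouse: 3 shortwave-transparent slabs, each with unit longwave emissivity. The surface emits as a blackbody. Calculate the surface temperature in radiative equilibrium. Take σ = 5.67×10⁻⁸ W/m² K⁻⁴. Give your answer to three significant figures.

687 K

The effective emission temperature is T_e = [S(1−α)/(4σ)]^¼ = 485.6 K.
With N = 3 opaque layers, T_s = (N+1)^(1/4)·T_e = 4^(1/4)·485.6 = 686.8 K.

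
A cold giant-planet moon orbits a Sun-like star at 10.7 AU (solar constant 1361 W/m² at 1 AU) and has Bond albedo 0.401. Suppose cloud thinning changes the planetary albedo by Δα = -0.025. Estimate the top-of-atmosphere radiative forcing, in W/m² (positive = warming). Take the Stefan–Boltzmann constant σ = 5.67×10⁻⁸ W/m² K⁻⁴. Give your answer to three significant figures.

Irradiance scales as 1/d², so S = 1361 W/m² × (1/10.7)² = 11.89 W/m².
TOA radiative forcing: ΔF = −S·Δα/4 = −11.89·(-0.025)/4 = 0.07430 W/m².

0.0743 W/m²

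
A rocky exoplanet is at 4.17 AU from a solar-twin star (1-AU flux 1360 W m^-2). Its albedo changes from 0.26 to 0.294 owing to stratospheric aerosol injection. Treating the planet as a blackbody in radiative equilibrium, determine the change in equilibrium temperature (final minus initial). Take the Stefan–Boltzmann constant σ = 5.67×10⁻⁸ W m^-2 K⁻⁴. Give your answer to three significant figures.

-1.48 K

Flux at the orbit: S = 1360/(4.17)² = 78.21 W m^-2.
Initial: T₁ = [S(1−0.26)/(4σ)]^(1/4) = 126.4 K.
Final:   T₂ = [S(1−0.294)/(4σ)]^(1/4) = 124.9 K.
ΔT = T₂ − T₁ = -1.477 K.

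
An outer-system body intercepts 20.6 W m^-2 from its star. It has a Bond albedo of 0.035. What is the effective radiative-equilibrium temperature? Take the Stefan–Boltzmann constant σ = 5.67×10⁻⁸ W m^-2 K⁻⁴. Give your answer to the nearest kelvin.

The planet absorbs (1−α)S over its disc πR² and re-emits over 4πR², so the mean absorbed flux is (1−0.035)·20.60/4 = 4.970 W m^-2.
Balancing against σT⁴: T = (4.970/5.67×10⁻⁸)^(1/4) = 96.76 K.

97 K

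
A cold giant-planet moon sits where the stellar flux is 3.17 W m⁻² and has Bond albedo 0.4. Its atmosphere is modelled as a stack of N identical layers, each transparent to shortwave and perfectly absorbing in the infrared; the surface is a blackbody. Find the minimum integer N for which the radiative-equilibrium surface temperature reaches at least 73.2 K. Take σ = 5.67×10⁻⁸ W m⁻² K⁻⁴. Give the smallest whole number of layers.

The effective emission temperature is T_e = [S(1−α)/(4σ)]^¼ = 53.81 K.
Need (N+1)T_e⁴ ≥ T_s⁴, i.e. N+1 ≥ (73.2/53.81)⁴ = 3.424.
Rounding up, N = 3.

3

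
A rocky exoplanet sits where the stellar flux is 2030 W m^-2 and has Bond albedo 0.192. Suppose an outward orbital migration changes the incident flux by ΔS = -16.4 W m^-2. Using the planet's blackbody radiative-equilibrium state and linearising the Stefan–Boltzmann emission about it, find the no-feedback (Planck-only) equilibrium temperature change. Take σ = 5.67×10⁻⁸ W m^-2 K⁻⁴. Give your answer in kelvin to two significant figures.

The baseline emission temperature is T_e = 291.6 K.
TOA radiative forcing: ΔF = (1−α)ΔS/4 = 0.808·(-16.4)/4 = -3.313 W m^-2.
Linearising σT⁴ gives d(σT⁴)/dT = 4σT_e³ = 5.625 W m^-2 per K.
ΔT₀ = ΔF/λ_P = -3.313/5.625 = -0.589 K.

-0.59 kelvin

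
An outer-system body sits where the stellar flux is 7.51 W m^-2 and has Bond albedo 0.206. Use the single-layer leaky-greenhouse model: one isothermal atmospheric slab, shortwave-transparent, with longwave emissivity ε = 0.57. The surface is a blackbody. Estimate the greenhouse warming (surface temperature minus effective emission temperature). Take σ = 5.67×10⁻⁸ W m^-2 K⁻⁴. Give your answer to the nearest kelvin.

6 kelvin

At the top of the atmosphere, σT_e⁴ = S(1−α)/4 = 1.491 W m^-2, giving T_e = 71.61 K.
For a single slab of emissivity ε, T_s⁴ = 2T_e⁴/(2−ε); thus T_s = 71.61·(1.399)^(1/4) = 77.87 K.
The atmosphere warms the surface by 6.265 K.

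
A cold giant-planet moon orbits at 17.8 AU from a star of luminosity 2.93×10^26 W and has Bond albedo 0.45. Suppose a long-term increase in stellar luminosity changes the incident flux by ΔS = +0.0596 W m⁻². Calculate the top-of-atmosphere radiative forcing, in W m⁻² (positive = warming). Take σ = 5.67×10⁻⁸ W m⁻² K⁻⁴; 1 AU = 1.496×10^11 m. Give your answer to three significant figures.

0.00820 W m⁻²

d = 17.8 × 1.496×10^11 m = 2.663×10^12 m.
Spreading L over a sphere of radius d: S = 2.93×10^26/(4π·2.66×10^12²) = 3.288 W m⁻².
Only a fraction (1−α) is absorbed and it's spread over 4πR², so ΔF = (1−α)ΔS/4 = 0.008195 W m⁻².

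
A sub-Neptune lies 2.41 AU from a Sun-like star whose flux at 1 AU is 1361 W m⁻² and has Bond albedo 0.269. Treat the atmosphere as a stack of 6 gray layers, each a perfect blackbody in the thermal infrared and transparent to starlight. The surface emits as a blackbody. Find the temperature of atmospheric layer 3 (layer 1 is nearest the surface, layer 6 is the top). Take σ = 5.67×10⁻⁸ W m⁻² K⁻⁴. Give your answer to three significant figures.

Irradiance scales as 1/d², so S = 1361 W m⁻² × (1/2.41)² = 234.3 W m⁻².
Top-of-atmosphere balance: σT_e⁴ = S(1−α)/4 = 42.82 W m⁻² → T_e = 165.8 K.
In the N-layer model, layer k (counted from the surface) has T_k = (N+1−k)^(1/4)·T_e.
T_3 = (4)^(1/4)·165.8 = 234.4 K.

234 K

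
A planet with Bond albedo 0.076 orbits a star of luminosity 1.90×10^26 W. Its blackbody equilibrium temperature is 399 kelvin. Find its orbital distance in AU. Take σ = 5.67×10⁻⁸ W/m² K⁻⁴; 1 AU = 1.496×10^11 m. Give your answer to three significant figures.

Energy balance gives S = 4σT⁴/(1−α) = 6221 W/m².
Then d = [L/(4πS)]^(1/2) = 4.930×10^10 m, i.e. 0.3295 AU.

0.330 AU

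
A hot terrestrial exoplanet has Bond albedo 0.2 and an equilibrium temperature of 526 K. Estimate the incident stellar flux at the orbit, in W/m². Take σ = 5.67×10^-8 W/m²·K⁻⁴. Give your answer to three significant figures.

21700 W/m²

Invert the energy balance for S: S = 4σT⁴/(1−α).
The emitted flux is σT⁴ = 4340 W/m².
S = 4·4340/0.8 = 21700 W/m².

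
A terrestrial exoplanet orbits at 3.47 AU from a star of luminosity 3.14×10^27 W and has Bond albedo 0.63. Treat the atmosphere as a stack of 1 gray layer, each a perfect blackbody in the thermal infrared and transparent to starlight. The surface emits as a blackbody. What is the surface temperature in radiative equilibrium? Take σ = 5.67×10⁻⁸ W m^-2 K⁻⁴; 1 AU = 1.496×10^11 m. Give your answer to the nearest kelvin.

d = 3.47 × 1.496×10^11 m = 5.191×10^11 m.
S = L/(4πd²) = 927.3 W m^-2.
The effective emission temperature is T_e = [S(1−α)/(4σ)]^¼ = 197.2 K.
Layer-by-layer balance gives σT_s⁴ = (N+1)σT_e⁴, so T_s = 2^¼·197.2 = 234.5 K.

235 K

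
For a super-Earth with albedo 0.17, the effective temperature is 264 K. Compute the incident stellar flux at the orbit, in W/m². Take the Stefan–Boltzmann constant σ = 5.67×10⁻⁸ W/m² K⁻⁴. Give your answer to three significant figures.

From S(1−α)/4 = σT⁴: S = 4σT⁴/(1−α).
σT⁴ = 5.67×10⁻⁸·(264)⁴ = 275.4 W/m².
So S = 4×275.4/(1−0.17) = 1327 W/m².

1330 W/m²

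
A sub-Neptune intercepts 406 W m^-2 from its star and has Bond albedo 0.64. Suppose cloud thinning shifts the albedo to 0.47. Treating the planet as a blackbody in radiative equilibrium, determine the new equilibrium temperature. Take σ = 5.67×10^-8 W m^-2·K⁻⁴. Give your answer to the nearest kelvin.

New equilibrium: T₂ = [(1−0.47)·406.0/(4σ)]^(1/4) = 175.5 K.

176 K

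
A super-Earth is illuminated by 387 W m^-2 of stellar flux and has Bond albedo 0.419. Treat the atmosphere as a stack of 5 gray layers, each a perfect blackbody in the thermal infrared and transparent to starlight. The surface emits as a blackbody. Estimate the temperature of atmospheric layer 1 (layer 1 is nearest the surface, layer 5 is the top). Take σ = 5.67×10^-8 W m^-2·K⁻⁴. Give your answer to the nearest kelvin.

OLR = S(1−α)/4 = 56.21 W m^-2; the top layer radiates at T_e = 177.4 K.
Each opaque layer satisfies 2T_j⁴ = T_{j−1}⁴ + T_{j+1}⁴, giving T_k⁴ = (N+1−k)T_e⁴.
T_1 = (5)^(1/4)·177.4 = 265.3 K.

265 kelvin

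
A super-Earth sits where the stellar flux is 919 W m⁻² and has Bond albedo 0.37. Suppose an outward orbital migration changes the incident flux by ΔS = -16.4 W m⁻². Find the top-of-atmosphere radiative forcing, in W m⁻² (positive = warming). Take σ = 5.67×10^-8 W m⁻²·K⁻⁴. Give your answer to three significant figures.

-2.58 W m⁻²

Only a fraction (1−α) is absorbed and it's spread over 4πR², so ΔF = (1−α)ΔS/4 = -2.583 W m⁻².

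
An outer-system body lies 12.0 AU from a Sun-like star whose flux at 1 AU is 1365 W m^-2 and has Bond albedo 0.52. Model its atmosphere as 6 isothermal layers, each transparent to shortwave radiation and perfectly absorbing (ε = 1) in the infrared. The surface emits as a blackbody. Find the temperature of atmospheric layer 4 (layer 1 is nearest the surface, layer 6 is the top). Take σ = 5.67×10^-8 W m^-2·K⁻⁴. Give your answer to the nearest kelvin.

88 kelvin

Flux at the orbit: S = 1365/(12.0)² = 9.479 W m^-2.
Top-of-atmosphere balance: σT_e⁴ = S(1−α)/4 = 1.137 W m^-2 → T_e = 66.93 K.
The net upward flux σT_e⁴ is constant between every pair of levels, so T_k⁴ = (N+1−k)T_e⁴.
T_4 = (3)^(1/4)·66.93 = 88.08 K.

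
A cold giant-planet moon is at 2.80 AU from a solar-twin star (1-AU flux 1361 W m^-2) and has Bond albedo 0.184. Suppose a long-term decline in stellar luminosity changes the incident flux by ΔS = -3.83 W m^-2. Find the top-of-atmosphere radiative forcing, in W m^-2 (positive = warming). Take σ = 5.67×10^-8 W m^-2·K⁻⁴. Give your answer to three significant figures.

Irradiance scales as 1/d², so S = 1361 W m^-2 × (1/2.80)² = 173.6 W m^-2.
TOA radiative forcing: ΔF = (1−α)ΔS/4 = 0.816·(-3.83)/4 = -0.7813 W m^-2.

-0.781 W m^-2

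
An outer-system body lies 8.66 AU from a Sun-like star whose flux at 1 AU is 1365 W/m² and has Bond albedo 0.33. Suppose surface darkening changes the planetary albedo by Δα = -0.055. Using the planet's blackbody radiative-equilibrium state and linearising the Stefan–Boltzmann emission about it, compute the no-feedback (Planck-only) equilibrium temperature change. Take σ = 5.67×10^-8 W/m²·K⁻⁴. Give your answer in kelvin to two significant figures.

1.8 K

Irradiance scales as 1/d², so S = 1365 W/m² × (1/8.66)² = 18.20 W/m².
Reference equilibrium: T_e = [S(1−α)/(4σ)]^(1/4) = 85.63 K.
The change in absorbed flux is Δ[S(1−α)/4] = −SΔα/4 = 0.2503 W/m².
Planck response: λ_P = 4σT_e³ = 4·5.67×10⁻⁸·(85.63)³ = 0.1424 W/m²/K.
Hence the no-feedback warming is ΔF/(4σT_e³) = 1.76 K.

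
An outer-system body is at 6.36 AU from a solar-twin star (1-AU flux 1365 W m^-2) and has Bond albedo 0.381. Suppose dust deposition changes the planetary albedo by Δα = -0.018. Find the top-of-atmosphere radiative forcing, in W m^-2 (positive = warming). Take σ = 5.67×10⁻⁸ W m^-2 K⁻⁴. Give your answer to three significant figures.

By the inverse-square law, S = 1365/6.36² = 33.75 W m^-2.
ΔF = −(S/4)Δα = −(33.75/4)×(-0.018) = 0.1519 W m^-2.

0.152 W m^-2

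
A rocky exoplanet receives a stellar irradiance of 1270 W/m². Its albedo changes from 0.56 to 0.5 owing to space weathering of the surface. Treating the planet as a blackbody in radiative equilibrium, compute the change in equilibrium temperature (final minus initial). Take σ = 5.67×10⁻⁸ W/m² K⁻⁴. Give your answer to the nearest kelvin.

7 K

With α = 0.56, T₁ = 222.8 K.
After:  T₂ = [1270·0.5/(4σ)]^(1/4) = 230.0 K.
Change: 230.0 − 222.8 = 7.235 K.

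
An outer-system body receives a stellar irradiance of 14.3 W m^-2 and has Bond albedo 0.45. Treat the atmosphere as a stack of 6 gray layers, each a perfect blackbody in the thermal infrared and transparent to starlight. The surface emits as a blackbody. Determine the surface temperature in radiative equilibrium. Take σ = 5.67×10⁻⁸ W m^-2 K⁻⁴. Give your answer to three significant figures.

125 kelvin

OLR = S(1−α)/4 = 1.966 W m^-2; the top layer radiates at T_e = 76.74 K.
For an N-layer opaque stack, T_s⁴ = (N+1)T_e⁴, hence T_s = (7)^(1/4)×76.74 K = 124.8 K.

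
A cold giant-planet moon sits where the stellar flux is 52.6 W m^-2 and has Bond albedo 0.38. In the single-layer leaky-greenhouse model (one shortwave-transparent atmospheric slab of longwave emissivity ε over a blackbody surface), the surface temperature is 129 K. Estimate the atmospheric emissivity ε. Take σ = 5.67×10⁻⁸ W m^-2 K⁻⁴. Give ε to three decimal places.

Effective temperature: T_e = [S(1−α)/(4σ)]^(1/4) = 109.5 K.
Inverting T_s⁴ = 2T_e⁴/(2−ε): (T_e/T_s)⁴ = 0.5192, so ε = 2(1 − 0.5192) = 0.9615.

0.962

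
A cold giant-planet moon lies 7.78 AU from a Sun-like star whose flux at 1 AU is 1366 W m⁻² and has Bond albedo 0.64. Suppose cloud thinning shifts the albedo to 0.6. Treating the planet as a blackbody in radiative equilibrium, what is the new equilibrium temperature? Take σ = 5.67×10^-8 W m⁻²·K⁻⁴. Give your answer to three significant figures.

By the inverse-square law, S = 1366/7.78² = 22.57 W m⁻².
New equilibrium: T₂ = [(1−0.6)·22.57/(4σ)]^(1/4) = 79.43 K.

79.4 kelvin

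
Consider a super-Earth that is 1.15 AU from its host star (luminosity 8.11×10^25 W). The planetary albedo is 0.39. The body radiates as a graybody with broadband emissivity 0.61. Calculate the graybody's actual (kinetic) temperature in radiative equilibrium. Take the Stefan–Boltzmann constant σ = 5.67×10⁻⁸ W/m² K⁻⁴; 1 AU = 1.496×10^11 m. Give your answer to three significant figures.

Orbital distance: d = 1.15 AU = 1.720×10^11 m.
S = L/(4πd²) = 218.0 W/m².
Absorbed flux (global mean): S(1−α)/4 = 218.0·0.61/4 = 33.25 W/m².
Equating to εσT⁴ with ε = 0.61: T = (33.25/0.61σ)^(1/4) = 176.1 K.

176 K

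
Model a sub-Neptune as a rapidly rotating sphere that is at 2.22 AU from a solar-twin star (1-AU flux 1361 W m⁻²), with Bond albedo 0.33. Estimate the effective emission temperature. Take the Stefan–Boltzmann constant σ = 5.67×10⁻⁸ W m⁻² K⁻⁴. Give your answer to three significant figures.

169 K

Irradiance scales as 1/d², so S = 1361 W m⁻² × (1/2.22)² = 276.2 W m⁻².
Absorbed flux (global mean): S(1−α)/4 = 276.2·0.67/4 = 46.26 W m⁻².
Balancing against σT⁴: T = (46.26/5.67×10⁻⁸)^(1/4) = 169.0 K.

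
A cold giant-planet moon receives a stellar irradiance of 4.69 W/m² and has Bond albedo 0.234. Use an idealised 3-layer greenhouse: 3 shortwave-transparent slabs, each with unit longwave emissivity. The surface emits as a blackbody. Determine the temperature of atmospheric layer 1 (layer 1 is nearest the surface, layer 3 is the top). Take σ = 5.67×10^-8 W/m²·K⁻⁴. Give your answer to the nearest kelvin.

Top-of-atmosphere balance: σT_e⁴ = S(1−α)/4 = 0.8981 W/m² → T_e = 63.09 K.
Each opaque layer satisfies 2T_j⁴ = T_{j−1}⁴ + T_{j+1}⁴, giving T_k⁴ = (N+1−k)T_e⁴.
T_1 = (3)^(1/4)·63.09 = 83.03 K.

83 kelvin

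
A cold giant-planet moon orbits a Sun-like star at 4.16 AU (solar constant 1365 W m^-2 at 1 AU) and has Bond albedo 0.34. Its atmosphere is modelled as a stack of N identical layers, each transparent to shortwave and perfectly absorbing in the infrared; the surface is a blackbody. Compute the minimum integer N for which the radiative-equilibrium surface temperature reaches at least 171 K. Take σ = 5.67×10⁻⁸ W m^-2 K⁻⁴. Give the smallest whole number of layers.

Flux at the orbit: S = 1365/(4.16)² = 78.88 W m^-2.
The effective emission temperature is T_e = [S(1−α)/(4σ)]^¼ = 123.1 K.
T_s = (N+1)^(1/4)·T_e ≥ 171 K requires N+1 ≥ (T_s/T_e)⁴ = (171/123.1)⁴ = 3.725.
So N ≥ 2.725; the smallest integer is N = 3.

3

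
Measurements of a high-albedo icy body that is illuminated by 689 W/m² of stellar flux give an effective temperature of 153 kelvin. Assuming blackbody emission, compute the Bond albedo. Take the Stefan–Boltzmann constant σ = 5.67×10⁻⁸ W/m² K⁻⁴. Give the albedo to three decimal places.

From σT⁴ = S(1−α)/4 we invert for α: 1−α = 4σT⁴/S.
σT⁴ = 31.07 W/m², so 4σT⁴ = 124.3 W/m².
Hence α = 1 − 124.3/689.0 = 0.8196.

0.820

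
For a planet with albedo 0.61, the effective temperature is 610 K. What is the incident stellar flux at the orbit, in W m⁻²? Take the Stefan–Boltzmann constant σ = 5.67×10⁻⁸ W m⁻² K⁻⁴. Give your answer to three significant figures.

80500 W m⁻²

Invert the energy balance for S: S = 4σT⁴/(1−α).
σT⁴ = 5.67×10⁻⁸·(610)⁴ = 7851 W m⁻².
S = 4·7851/0.39 = 80520 W m⁻².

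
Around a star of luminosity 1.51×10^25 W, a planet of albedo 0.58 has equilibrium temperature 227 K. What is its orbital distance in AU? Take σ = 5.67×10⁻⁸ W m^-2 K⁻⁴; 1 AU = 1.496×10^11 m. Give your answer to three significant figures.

The flux needed for this T is 4σT⁴/(1−0.58) = 1434 W m^-2.
From L = 4πd²S, d = √(1.51×10^25/(4π·1434)) = 2.895×10^10 m = 0.1935 AU.

0.194 AU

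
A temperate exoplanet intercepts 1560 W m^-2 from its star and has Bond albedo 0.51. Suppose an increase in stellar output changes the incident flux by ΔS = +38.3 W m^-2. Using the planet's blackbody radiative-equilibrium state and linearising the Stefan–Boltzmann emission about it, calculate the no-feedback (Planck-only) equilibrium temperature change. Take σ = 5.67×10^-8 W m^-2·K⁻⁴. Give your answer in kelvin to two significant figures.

The baseline emission temperature is T_e = 240.9 K.
ΔF = Δ[S(1−α)]/4 = (1−0.51)·+38.3/4 = 4.692 W m^-2.
Planck response: λ_P = 4σT_e³ = 4·5.67×10⁻⁸·(240.9)³ = 3.172 W m^-2/K.
ΔT₀ = ΔF/λ_P = 4.692/3.172 = 1.48 K.

1.5 K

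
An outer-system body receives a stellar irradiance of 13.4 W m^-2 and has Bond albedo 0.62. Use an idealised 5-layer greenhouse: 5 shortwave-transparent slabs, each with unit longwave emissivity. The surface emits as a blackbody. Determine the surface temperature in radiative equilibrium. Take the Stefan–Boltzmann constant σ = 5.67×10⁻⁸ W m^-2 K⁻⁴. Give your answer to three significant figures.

108 K

The effective emission temperature is T_e = [S(1−α)/(4σ)]^¼ = 68.84 K.
For an N-layer opaque stack, T_s⁴ = (N+1)T_e⁴, hence T_s = (6)^(1/4)×68.84 K = 107.7 K.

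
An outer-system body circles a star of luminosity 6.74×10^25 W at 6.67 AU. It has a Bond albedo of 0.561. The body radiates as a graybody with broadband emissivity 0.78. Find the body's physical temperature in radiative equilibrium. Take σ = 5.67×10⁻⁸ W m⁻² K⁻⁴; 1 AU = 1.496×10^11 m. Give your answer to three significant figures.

d = 6.67 × 1.496×10^11 m = 9.978×10^11 m.
Spreading L over a sphere of radius d: S = 6.74×10^25/(4π·9.98×10^11²) = 5.387 W m⁻².
Absorbed flux (global mean): S(1−α)/4 = 5.387·0.439/4 = 0.5912 W m⁻².
Equating to εσT⁴ with ε = 0.78: T = (0.5912/0.78σ)^(1/4) = 60.47 K.

60.5 K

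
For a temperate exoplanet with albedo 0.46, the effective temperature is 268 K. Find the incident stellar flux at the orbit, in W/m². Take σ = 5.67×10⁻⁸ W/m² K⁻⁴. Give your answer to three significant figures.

Invert the energy balance for S: S = 4σT⁴/(1−α).
σT⁴ = 5.67×10⁻⁸·(268)⁴ = 292.5 W/m².
So S = 4×292.5/(1−0.46) = 2167 W/m².

2170 W/m²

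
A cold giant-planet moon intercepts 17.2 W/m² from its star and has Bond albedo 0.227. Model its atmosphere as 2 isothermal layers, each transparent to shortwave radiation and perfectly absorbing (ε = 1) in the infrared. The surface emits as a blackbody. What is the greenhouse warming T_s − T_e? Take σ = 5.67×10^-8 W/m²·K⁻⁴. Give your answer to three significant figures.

27.7 K

Top-of-atmosphere balance: σT_e⁴ = S(1−α)/4 = 3.324 W/m² → T_e = 87.50 K.
Surface: T_s = (3)^¼·T_e = 115.2 K.
Warming: T_s − T_e = 27.66 K.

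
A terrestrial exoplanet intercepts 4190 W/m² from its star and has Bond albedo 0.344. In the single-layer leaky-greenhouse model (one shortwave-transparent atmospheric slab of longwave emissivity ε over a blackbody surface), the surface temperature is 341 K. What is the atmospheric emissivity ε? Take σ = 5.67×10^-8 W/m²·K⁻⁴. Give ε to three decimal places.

First, T_e = [4190·(1−0.344)/(4σ)]^(1/4) = 331.8 K.
T_s⁴ = T_e⁴·2/(2−ε) → ε = 2 − 2(T_e/T_s)⁴ = 2 − 2·(331.8/341)⁴ = 0.2074.

0.207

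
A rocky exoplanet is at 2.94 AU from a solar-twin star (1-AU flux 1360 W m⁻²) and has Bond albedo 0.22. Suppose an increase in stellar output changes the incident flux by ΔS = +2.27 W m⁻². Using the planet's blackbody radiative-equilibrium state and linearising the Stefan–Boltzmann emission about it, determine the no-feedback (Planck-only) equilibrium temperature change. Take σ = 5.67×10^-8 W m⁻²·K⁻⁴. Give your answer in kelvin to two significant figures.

0.55 K

By the inverse-square law, S = 1360/2.94² = 157.3 W m⁻².
The baseline emission temperature is T_e = 152.5 K.
TOA radiative forcing: ΔF = (1−α)ΔS/4 = 0.78·(+2.27)/4 = 0.4427 W m⁻².
Planck response: λ_P = 4σT_e³ = 4·5.67×10⁻⁸·(152.5)³ = 0.8047 W m⁻²/K.
ΔT₀ = ΔF/λ_P = 0.4427/0.8047 = 0.550 K.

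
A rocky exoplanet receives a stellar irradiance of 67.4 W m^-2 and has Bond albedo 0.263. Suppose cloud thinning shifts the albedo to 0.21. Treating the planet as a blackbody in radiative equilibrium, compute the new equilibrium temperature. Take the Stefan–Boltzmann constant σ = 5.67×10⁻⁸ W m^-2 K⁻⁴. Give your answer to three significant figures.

With the new albedo, S(1−α₂)/4 = 13.31 W m^-2, so T₂ = 123.8 K.

124 K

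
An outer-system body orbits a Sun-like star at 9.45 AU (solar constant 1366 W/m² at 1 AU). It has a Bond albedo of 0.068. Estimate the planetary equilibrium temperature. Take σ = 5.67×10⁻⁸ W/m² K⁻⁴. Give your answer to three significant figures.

By the inverse-square law, S = 1366/9.45² = 15.30 W/m².
The planet absorbs (1−α)S over its disc πR² and re-emits over 4πR², so the mean absorbed flux is (1−0.068)·15.30/4 = 3.564 W/m².
Balancing against σT⁴: T = (3.564/5.67×10⁻⁸)^(1/4) = 89.04 K.

89.0 K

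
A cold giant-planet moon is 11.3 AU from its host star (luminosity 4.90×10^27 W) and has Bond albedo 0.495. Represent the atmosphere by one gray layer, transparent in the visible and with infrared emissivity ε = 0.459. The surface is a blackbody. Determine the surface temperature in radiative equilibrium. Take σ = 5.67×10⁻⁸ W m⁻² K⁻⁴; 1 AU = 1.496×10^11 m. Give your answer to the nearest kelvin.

d = 11.3 × 1.496×10^11 m = 1.690×10^12 m.
Spreading L over a sphere of radius d: S = 4.90×10^27/(4π·1.69×10^12²) = 136.4 W m⁻².
The planet radiates to space at T_e = [S(1−α)/(4σ)]^(1/4) = 132.0 K.
For a single slab of emissivity ε, T_s⁴ = 2T_e⁴/(2−ε); thus T_s = 132.0·(1.298)^(1/4) = 140.9 K.

141 kelvin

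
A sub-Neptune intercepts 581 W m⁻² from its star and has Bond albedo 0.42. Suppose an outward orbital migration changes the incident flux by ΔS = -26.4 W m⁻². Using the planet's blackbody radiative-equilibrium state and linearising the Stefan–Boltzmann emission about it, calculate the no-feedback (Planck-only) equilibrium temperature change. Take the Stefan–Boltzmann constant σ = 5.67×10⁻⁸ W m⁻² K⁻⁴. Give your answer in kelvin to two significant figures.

Reference equilibrium: T_e = [S(1−α)/(4σ)]^(1/4) = 196.3 K.
TOA radiative forcing: ΔF = (1−α)ΔS/4 = 0.58·(-26.4)/4 = -3.828 W m⁻².
Linearising σT⁴ gives d(σT⁴)/dT = 4σT_e³ = 1.716 W m⁻² per K.
So ΔT₀ = -3.828/1.716 = -2.23 K.

-2.2 K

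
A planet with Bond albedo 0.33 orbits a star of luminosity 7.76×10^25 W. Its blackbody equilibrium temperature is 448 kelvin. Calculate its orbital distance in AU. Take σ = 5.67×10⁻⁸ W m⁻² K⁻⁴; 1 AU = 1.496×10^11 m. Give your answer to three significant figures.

The flux needed for this T is 4σT⁴/(1−0.33) = 13640 W m⁻².
From L = 4πd²S, d = √(7.76×10^25/(4π·13640)) = 2.128×10^10 m = 0.1423 AU.

0.142 AU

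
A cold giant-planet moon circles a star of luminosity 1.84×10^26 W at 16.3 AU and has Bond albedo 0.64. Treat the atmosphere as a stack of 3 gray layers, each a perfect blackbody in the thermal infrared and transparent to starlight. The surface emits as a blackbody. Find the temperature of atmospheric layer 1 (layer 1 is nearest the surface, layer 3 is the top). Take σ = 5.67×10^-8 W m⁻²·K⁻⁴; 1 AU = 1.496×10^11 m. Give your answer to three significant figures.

58.5 kelvin

d = 16.3 × 1.496×10^11 m = 2.438×10^12 m.
Flux at the orbit: S = L/(4πd²) = 1.84×10^26/(4π·(2.44×10^12)²) = 2.462 W m⁻².
The effective emission temperature is T_e = [S(1−α)/(4σ)]^¼ = 44.46 K.
In the N-layer model, layer k (counted from the surface) has T_k = (N+1−k)^(1/4)·T_e.
With k = 1: T_1 = (3+1−1)^¼·44.46 K = 58.52 K.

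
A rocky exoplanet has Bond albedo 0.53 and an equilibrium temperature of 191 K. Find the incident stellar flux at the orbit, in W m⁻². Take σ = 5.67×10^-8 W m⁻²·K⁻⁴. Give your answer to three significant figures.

Invert the energy balance for S: S = 4σT⁴/(1−α).
The emitted flux is σT⁴ = 75.46 W m⁻².
So S = 4×75.46/(1−0.53) = 642.2 W m⁻².

642 W m⁻²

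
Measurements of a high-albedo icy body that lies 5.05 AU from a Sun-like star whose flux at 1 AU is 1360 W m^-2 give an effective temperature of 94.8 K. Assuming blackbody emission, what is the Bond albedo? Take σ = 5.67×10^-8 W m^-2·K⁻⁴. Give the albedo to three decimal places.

0.657

Irradiance scales as 1/d², so S = 1360 W m^-2 × (1/5.05)² = 53.33 W m^-2.
Rearranging the radiative balance, α = 1 − 4σT⁴/S.
4σT⁴ = 4·5.67×10⁻⁸·(94.8)⁴ = 18.32 W m^-2.
Hence α = 1 − 18.32/53.33 = 0.6565.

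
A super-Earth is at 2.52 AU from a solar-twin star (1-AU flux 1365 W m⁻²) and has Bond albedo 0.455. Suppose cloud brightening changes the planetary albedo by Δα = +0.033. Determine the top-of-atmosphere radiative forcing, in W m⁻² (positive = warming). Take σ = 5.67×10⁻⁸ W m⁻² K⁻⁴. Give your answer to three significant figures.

By the inverse-square law, S = 1365/2.52² = 214.9 W m⁻².
TOA radiative forcing: ΔF = −S·Δα/4 = −214.9·(+0.033)/4 = -1.773 W m⁻².

-1.77 W m⁻²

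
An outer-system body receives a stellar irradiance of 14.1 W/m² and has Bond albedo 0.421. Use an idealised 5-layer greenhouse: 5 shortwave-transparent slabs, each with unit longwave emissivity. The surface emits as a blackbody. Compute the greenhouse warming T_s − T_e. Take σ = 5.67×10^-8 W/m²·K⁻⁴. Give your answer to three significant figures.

OLR = S(1−α)/4 = 2.041 W/m²; the top layer radiates at T_e = 77.46 K.
Surface: T_s = (6)^¼·T_e = 121.2 K.
So the greenhouse effect raises the surface by 121.2 − 77.46 = 43.77 K.

43.8 kelvin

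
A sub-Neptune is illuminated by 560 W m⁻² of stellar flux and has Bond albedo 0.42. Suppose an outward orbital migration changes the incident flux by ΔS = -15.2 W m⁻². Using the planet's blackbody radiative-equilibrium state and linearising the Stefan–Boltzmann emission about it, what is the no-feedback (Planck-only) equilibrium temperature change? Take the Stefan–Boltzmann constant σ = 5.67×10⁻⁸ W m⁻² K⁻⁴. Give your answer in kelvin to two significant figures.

-1.3 K

Unperturbed T_e = [560.0·(1−0.42)/(4σ)]^¼ = 194.5 K.
ΔF = Δ[S(1−α)]/4 = (1−0.42)·-15.2/4 = -2.204 W m⁻².
The Planck feedback parameter is 4σT_e³ = 1.670 W m⁻²/K.
So ΔT₀ = -2.204/1.670 = -1.32 K.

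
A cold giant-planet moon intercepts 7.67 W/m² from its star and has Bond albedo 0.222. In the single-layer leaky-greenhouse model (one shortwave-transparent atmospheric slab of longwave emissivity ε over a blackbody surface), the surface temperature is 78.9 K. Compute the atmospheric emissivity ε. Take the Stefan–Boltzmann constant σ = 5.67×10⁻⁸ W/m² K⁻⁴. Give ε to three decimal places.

0.642

TOA balance gives T_e = 71.62 K.
T_s⁴ = T_e⁴·2/(2−ε) → ε = 2 − 2(T_e/T_s)⁴ = 2 − 2·(71.62/78.9)⁴ = 0.6421.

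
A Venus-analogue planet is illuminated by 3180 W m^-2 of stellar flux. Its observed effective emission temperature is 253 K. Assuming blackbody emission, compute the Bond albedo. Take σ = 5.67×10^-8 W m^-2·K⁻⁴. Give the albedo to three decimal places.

0.708

From σT⁴ = S(1−α)/4 we invert for α: 1−α = 4σT⁴/S.
4σT⁴ = 4·5.67×10⁻⁸·(253)⁴ = 929.2 W m^-2.
Hence α = 1 − 929.2/3180 = 0.7078.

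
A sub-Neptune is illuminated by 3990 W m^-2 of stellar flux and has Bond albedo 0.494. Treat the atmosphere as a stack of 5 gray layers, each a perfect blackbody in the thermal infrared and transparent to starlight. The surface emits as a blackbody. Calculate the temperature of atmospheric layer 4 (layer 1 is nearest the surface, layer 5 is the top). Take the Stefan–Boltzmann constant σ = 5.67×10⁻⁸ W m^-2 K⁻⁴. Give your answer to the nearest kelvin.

The effective emission temperature is T_e = [S(1−α)/(4σ)]^¼ = 307.2 K.
In the N-layer model, layer k (counted from the surface) has T_k = (N+1−k)^(1/4)·T_e.
With k = 4: T_4 = (5+1−4)^¼·307.2 K = 365.3 K.

365 kelvin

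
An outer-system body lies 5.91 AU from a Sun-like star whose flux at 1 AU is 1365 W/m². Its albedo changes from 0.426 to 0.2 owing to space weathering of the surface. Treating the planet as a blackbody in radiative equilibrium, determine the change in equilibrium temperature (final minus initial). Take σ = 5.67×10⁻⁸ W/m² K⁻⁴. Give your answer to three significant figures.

8.63 kelvin

By the inverse-square law, S = 1365/5.91² = 39.08 W/m².
Initial: T₁ = [S(1−0.426)/(4σ)]^(1/4) = 99.73 K.
With α = 0.2, T₂ = 108.4 K.
ΔT = T₂ − T₁ = 8.630 K.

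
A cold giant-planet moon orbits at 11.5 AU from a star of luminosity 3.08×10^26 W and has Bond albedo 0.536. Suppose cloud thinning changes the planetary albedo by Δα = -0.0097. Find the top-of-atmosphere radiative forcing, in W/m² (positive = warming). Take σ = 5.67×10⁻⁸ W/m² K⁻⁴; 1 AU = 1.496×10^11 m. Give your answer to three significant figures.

0.0201 W/m²

Orbital distance: d = 11.5 AU = 1.720×10^12 m.
S = L/(4πd²) = 8.281 W/m².
The change in absorbed flux is Δ[S(1−α)/4] = −SΔα/4 = 0.02008 W/m².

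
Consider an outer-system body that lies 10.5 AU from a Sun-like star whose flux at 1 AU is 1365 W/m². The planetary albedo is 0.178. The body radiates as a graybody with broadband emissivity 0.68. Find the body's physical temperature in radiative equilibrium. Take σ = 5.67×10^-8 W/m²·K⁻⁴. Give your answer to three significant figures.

90.1 kelvin

Irradiance scales as 1/d², so S = 1365 W/m² × (1/10.5)² = 12.38 W/m².
The planet absorbs (1−α)S over its disc πR² and re-emits over 4πR², so the mean absorbed flux is (1−0.178)·12.38/4 = 2.544 W/m².
Equating to εσT⁴ with ε = 0.68: T = (2.544/0.68σ)^(1/4) = 90.13 K.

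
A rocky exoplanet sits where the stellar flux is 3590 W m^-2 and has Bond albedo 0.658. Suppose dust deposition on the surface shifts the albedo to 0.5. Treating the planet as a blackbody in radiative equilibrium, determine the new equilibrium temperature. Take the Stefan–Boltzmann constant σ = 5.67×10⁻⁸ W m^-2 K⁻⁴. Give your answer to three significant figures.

298 K

With the new albedo, S(1−α₂)/4 = 448.8 W m^-2, so T₂ = 298.3 K.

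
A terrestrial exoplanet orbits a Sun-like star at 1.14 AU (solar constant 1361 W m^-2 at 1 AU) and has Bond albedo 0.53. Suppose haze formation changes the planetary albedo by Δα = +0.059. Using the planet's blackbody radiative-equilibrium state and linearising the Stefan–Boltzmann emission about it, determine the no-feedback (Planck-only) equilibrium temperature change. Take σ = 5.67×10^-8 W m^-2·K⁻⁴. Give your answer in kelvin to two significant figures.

By the inverse-square law, S = 1361/1.14² = 1047 W m^-2.
Reference equilibrium: T_e = [S(1−α)/(4σ)]^(1/4) = 215.8 K.
The change in absorbed flux is Δ[S(1−α)/4] = −SΔα/4 = -15.45 W m^-2.
The Planck feedback parameter is 4σT_e³ = 2.280 W m^-2/K.
Hence the no-feedback warming is ΔF/(4σT_e³) = -6.77 K.

-6.8 kelvin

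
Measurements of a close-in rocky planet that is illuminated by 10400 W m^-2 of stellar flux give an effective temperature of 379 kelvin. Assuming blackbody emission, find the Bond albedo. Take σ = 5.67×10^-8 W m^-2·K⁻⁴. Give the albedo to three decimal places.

0.550

Energy balance: S(1−α)/4 = σT⁴, so 1−α = 4σT⁴/S.
σT⁴ = 1170 W m^-2, so 4σT⁴ = 4680 W m^-2.
1−α = 4680/10400 = 0.4500, so α = 0.5500.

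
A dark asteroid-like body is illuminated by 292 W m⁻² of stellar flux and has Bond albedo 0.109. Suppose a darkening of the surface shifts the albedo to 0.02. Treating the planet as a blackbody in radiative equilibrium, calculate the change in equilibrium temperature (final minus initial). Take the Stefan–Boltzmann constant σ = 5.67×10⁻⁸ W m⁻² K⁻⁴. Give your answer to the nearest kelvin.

Initial: T₁ = [S(1−0.109)/(4σ)]^(1/4) = 184.0 K.
After:  T₂ = [292.0·0.98/(4σ)]^(1/4) = 188.5 K.
Change: 188.5 − 184.0 = 4.433 K.

4 kelvin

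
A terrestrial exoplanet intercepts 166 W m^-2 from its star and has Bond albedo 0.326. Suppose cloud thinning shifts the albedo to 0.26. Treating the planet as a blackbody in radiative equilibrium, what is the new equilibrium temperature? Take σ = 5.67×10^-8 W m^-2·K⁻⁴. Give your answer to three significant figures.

T₂ = [S(1−α₂)/(4σ)]^(1/4) = [166.0·0.74/(4σ)]^(1/4) = 152.6 K.

153 K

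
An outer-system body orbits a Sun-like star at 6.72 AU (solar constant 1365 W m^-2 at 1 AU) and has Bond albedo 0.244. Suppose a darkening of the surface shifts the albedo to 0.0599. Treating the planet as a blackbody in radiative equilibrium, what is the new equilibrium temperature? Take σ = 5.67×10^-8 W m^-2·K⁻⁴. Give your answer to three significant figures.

Irradiance scales as 1/d², so S = 1365 W m^-2 × (1/6.72)² = 30.23 W m^-2.
With the new albedo, S(1−α₂)/4 = 7.104 W m^-2, so T₂ = 105.8 K.

106 K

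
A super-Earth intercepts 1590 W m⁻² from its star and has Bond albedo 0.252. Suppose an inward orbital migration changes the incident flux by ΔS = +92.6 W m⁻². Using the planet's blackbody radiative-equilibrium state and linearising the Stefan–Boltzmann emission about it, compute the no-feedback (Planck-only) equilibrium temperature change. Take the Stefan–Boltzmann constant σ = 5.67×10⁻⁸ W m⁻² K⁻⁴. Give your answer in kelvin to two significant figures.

Unperturbed T_e = [1590·(1−0.252)/(4σ)]^¼ = 269.1 K.
ΔF = Δ[S(1−α)]/4 = (1−0.252)·+92.6/4 = 17.32 W m⁻².
Planck response: λ_P = 4σT_e³ = 4·5.67×10⁻⁸·(269.1)³ = 4.420 W m⁻²/K.
ΔT₀ = ΔF/λ_P = 17.32/4.420 = 3.92 K.

3.9 kelvin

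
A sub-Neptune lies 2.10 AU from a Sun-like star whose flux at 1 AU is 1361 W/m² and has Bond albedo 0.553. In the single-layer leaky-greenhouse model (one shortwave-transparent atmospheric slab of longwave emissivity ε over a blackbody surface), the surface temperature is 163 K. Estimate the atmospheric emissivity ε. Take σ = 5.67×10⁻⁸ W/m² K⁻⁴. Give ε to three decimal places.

By the inverse-square law, S = 1361/2.10² = 308.6 W/m².
First, T_e = [308.6·(1−0.553)/(4σ)]^(1/4) = 157.0 K.
T_s⁴ = T_e⁴·2/(2−ε) → ε = 2 − 2(T_e/T_s)⁴ = 2 − 2·(157.0/163)⁴ = 0.2767.

0.277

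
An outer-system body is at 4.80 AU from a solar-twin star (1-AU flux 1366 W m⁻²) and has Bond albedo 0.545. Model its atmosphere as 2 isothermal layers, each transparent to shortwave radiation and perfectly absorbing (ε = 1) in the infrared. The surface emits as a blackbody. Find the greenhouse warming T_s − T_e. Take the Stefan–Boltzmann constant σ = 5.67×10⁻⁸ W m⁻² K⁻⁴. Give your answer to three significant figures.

Flux at the orbit: S = 1366/(4.80)² = 59.29 W m⁻².
The effective emission temperature is T_e = [S(1−α)/(4σ)]^¼ = 104.4 K.
Surface: T_s = (3)^¼·T_e = 137.4 K.
So the greenhouse effect raises the surface by 137.4 − 104.4 = 33.01 K.

33.0 K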